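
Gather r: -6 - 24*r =-24*r - 6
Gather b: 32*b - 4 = 32*b - 4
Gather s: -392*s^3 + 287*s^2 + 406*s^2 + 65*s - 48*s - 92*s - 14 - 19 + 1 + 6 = -392*s^3 + 693*s^2 - 75*s - 26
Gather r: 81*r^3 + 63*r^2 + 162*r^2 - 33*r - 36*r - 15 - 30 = 81*r^3 + 225*r^2 - 69*r - 45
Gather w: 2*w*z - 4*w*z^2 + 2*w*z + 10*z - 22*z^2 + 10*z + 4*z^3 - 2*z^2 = w*(-4*z^2 + 4*z) + 4*z^3 - 24*z^2 + 20*z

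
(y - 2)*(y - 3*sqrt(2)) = y^2 - 3*sqrt(2)*y - 2*y + 6*sqrt(2)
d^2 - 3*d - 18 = (d - 6)*(d + 3)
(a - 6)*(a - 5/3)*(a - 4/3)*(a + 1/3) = a^4 - 26*a^3/3 + 155*a^2/9 - 178*a/27 - 40/9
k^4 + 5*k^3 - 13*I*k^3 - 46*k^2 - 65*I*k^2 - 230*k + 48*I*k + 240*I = (k + 5)*(k - 8*I)*(k - 3*I)*(k - 2*I)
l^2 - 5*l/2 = l*(l - 5/2)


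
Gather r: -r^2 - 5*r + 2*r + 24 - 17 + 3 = -r^2 - 3*r + 10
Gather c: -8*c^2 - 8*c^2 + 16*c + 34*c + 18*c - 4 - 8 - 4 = -16*c^2 + 68*c - 16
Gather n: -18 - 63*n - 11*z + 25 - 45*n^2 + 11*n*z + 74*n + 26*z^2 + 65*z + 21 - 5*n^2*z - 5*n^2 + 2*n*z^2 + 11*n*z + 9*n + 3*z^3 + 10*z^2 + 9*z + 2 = n^2*(-5*z - 50) + n*(2*z^2 + 22*z + 20) + 3*z^3 + 36*z^2 + 63*z + 30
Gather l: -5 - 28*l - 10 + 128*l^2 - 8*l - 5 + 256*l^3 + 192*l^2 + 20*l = 256*l^3 + 320*l^2 - 16*l - 20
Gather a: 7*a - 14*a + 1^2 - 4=-7*a - 3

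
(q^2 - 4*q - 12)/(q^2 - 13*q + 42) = (q + 2)/(q - 7)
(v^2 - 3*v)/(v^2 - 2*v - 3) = v/(v + 1)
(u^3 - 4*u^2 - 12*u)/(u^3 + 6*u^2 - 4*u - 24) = u*(u - 6)/(u^2 + 4*u - 12)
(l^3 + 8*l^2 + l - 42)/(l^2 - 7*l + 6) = (l^3 + 8*l^2 + l - 42)/(l^2 - 7*l + 6)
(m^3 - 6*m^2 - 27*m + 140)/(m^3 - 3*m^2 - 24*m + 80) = (m - 7)/(m - 4)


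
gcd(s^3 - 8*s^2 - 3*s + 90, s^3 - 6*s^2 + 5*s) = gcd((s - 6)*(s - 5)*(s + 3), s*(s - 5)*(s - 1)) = s - 5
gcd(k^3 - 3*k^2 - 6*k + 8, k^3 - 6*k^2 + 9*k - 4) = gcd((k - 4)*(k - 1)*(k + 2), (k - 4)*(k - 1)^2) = k^2 - 5*k + 4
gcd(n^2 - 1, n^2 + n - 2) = n - 1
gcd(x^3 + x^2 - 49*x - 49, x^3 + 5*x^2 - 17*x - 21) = x^2 + 8*x + 7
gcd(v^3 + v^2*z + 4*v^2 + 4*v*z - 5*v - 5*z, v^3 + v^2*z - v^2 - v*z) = v^2 + v*z - v - z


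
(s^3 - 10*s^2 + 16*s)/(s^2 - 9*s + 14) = s*(s - 8)/(s - 7)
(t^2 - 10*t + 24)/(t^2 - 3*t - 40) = (-t^2 + 10*t - 24)/(-t^2 + 3*t + 40)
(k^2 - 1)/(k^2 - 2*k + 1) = (k + 1)/(k - 1)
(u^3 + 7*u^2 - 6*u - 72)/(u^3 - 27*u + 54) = (u + 4)/(u - 3)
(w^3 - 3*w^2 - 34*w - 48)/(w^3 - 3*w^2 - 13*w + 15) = (w^2 - 6*w - 16)/(w^2 - 6*w + 5)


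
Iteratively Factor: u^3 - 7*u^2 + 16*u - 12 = (u - 3)*(u^2 - 4*u + 4) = (u - 3)*(u - 2)*(u - 2)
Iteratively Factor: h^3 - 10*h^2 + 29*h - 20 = (h - 5)*(h^2 - 5*h + 4) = (h - 5)*(h - 1)*(h - 4)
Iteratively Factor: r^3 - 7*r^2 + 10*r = (r - 2)*(r^2 - 5*r) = r*(r - 2)*(r - 5)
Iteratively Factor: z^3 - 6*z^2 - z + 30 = (z - 5)*(z^2 - z - 6) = (z - 5)*(z + 2)*(z - 3)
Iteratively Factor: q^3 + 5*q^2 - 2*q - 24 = (q + 4)*(q^2 + q - 6) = (q - 2)*(q + 4)*(q + 3)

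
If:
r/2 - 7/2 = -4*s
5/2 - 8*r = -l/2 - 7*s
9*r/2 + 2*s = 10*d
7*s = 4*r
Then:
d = 553/780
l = 197/39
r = 49/39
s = 28/39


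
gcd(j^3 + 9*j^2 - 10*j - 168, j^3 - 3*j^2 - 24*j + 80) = j - 4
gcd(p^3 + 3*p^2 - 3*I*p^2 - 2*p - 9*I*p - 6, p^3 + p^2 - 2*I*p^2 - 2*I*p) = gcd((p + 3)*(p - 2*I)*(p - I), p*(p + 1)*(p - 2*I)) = p - 2*I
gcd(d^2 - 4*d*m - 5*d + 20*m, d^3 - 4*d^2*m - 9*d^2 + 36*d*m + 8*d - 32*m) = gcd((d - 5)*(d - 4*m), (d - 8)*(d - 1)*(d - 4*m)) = d - 4*m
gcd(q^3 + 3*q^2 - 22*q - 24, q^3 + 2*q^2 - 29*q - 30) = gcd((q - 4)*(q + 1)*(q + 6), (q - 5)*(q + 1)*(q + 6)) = q^2 + 7*q + 6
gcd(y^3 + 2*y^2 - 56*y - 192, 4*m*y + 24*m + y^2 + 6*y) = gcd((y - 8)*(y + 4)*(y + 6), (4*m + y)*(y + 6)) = y + 6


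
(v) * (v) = v^2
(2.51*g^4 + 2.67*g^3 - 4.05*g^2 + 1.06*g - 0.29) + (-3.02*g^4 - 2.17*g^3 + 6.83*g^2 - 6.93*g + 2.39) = -0.51*g^4 + 0.5*g^3 + 2.78*g^2 - 5.87*g + 2.1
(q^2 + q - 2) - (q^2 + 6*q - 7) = 5 - 5*q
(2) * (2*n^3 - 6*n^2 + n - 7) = 4*n^3 - 12*n^2 + 2*n - 14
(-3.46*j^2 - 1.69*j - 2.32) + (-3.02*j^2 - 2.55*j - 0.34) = -6.48*j^2 - 4.24*j - 2.66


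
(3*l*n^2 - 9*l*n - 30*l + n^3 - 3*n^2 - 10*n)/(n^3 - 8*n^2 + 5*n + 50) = (3*l + n)/(n - 5)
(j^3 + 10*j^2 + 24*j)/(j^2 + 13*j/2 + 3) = 2*j*(j + 4)/(2*j + 1)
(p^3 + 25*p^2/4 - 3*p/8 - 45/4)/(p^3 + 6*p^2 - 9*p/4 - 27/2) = (4*p - 5)/(2*(2*p - 3))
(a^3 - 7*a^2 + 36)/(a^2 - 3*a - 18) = (a^2 - a - 6)/(a + 3)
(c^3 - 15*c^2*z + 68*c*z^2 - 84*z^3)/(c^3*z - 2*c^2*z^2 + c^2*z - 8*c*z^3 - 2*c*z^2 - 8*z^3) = (-c^3 + 15*c^2*z - 68*c*z^2 + 84*z^3)/(z*(-c^3 + 2*c^2*z - c^2 + 8*c*z^2 + 2*c*z + 8*z^2))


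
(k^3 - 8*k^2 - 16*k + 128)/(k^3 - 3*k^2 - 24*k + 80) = (k^2 - 4*k - 32)/(k^2 + k - 20)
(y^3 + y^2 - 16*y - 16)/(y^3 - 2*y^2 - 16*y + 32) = (y + 1)/(y - 2)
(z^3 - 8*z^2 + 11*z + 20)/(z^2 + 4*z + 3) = (z^2 - 9*z + 20)/(z + 3)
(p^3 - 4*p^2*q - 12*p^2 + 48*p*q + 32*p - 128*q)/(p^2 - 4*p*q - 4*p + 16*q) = p - 8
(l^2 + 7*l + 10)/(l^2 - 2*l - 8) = (l + 5)/(l - 4)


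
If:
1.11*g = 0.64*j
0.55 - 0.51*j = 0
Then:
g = 0.62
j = 1.08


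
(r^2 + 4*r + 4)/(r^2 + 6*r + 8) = (r + 2)/(r + 4)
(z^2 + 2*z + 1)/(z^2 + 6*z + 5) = (z + 1)/(z + 5)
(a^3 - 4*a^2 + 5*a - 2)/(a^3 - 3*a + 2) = (a - 2)/(a + 2)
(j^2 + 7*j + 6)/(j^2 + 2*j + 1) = (j + 6)/(j + 1)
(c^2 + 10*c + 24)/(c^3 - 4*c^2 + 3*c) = (c^2 + 10*c + 24)/(c*(c^2 - 4*c + 3))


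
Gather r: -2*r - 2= -2*r - 2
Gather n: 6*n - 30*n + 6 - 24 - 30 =-24*n - 48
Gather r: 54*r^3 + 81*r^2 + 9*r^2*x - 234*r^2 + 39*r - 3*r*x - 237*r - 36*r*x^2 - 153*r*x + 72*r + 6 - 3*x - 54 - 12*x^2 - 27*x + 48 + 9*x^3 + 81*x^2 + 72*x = 54*r^3 + r^2*(9*x - 153) + r*(-36*x^2 - 156*x - 126) + 9*x^3 + 69*x^2 + 42*x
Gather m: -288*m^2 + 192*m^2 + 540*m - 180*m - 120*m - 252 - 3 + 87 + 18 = -96*m^2 + 240*m - 150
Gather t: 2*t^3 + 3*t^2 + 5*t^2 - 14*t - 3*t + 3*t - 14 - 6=2*t^3 + 8*t^2 - 14*t - 20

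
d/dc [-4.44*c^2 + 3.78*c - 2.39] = 3.78 - 8.88*c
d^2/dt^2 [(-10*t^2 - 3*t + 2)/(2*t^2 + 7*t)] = 4*(64*t^3 + 12*t^2 + 42*t + 49)/(t^3*(8*t^3 + 84*t^2 + 294*t + 343))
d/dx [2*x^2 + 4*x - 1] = 4*x + 4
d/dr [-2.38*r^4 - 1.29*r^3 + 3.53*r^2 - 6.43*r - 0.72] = -9.52*r^3 - 3.87*r^2 + 7.06*r - 6.43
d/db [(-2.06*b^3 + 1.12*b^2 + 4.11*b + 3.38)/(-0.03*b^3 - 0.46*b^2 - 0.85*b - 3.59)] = (-2.77555756156289e-17*b^5 + 0.9812*b^4 + 3.7486*b^3 + 23.429*b^2 - 4.932*b - 11.8819)/(0.0009*b^6 + 0.0276*b^5 + 0.2626*b^4 + 0.9974*b^3 + 4.0253*b^2 + 6.103*b + 12.8881)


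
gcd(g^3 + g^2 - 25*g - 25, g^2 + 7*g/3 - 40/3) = g + 5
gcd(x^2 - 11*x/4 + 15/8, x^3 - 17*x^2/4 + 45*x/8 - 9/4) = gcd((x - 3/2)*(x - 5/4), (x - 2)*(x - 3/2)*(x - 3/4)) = x - 3/2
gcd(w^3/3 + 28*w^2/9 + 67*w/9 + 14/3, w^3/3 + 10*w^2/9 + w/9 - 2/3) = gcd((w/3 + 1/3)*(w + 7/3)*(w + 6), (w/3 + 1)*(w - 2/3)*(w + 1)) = w + 1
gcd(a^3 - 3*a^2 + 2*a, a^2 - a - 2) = a - 2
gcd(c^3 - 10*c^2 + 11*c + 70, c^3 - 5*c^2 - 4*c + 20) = c^2 - 3*c - 10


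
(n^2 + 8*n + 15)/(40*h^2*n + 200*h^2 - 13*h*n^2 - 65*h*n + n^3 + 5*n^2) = (n + 3)/(40*h^2 - 13*h*n + n^2)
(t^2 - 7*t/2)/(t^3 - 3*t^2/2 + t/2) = (2*t - 7)/(2*t^2 - 3*t + 1)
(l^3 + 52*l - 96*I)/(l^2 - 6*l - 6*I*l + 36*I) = (l^2 + 6*I*l + 16)/(l - 6)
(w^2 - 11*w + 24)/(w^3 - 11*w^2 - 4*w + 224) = (w - 3)/(w^2 - 3*w - 28)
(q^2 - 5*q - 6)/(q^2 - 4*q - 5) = (q - 6)/(q - 5)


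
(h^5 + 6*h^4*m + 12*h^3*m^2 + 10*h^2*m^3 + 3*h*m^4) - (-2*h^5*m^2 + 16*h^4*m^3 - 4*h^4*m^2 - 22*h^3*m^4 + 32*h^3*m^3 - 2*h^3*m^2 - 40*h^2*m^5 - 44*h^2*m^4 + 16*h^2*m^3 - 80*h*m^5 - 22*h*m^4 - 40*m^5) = 2*h^5*m^2 + h^5 - 16*h^4*m^3 + 4*h^4*m^2 + 6*h^4*m + 22*h^3*m^4 - 32*h^3*m^3 + 14*h^3*m^2 + 40*h^2*m^5 + 44*h^2*m^4 - 6*h^2*m^3 + 80*h*m^5 + 25*h*m^4 + 40*m^5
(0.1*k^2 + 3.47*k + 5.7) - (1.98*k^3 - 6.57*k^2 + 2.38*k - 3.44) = -1.98*k^3 + 6.67*k^2 + 1.09*k + 9.14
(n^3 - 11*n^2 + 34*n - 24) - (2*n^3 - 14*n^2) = -n^3 + 3*n^2 + 34*n - 24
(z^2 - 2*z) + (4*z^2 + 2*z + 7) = 5*z^2 + 7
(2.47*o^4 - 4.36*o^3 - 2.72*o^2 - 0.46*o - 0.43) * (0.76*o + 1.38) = 1.8772*o^5 + 0.0949999999999998*o^4 - 8.084*o^3 - 4.1032*o^2 - 0.9616*o - 0.5934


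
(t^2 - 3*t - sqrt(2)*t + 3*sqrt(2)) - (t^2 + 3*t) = -6*t - sqrt(2)*t + 3*sqrt(2)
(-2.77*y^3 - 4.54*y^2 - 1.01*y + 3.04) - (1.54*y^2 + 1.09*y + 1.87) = -2.77*y^3 - 6.08*y^2 - 2.1*y + 1.17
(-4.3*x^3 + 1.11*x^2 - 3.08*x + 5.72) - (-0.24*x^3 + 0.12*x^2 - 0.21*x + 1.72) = -4.06*x^3 + 0.99*x^2 - 2.87*x + 4.0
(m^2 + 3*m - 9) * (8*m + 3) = 8*m^3 + 27*m^2 - 63*m - 27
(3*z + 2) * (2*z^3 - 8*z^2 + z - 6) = 6*z^4 - 20*z^3 - 13*z^2 - 16*z - 12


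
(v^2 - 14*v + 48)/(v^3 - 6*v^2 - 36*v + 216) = (v - 8)/(v^2 - 36)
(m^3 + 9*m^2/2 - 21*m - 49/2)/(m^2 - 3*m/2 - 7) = (m^2 + 8*m + 7)/(m + 2)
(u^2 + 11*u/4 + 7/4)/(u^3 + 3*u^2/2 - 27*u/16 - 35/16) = 4/(4*u - 5)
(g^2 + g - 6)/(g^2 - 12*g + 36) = (g^2 + g - 6)/(g^2 - 12*g + 36)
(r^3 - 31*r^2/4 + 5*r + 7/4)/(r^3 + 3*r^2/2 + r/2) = (4*r^3 - 31*r^2 + 20*r + 7)/(2*r*(2*r^2 + 3*r + 1))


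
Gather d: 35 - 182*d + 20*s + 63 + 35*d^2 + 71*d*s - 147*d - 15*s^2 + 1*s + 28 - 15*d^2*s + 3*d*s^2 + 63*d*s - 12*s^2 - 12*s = d^2*(35 - 15*s) + d*(3*s^2 + 134*s - 329) - 27*s^2 + 9*s + 126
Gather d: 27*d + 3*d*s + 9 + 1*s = d*(3*s + 27) + s + 9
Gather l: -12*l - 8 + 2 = -12*l - 6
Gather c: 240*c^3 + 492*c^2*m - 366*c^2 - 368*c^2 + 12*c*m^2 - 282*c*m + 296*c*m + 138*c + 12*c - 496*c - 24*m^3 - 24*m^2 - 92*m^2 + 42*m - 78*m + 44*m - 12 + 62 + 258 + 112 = 240*c^3 + c^2*(492*m - 734) + c*(12*m^2 + 14*m - 346) - 24*m^3 - 116*m^2 + 8*m + 420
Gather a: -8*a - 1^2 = -8*a - 1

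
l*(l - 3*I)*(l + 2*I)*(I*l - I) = I*l^4 + l^3 - I*l^3 - l^2 + 6*I*l^2 - 6*I*l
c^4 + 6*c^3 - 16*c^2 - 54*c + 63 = (c - 3)*(c - 1)*(c + 3)*(c + 7)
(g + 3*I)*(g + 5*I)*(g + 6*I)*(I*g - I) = I*g^4 - 14*g^3 - I*g^3 + 14*g^2 - 63*I*g^2 + 90*g + 63*I*g - 90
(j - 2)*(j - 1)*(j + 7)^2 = j^4 + 11*j^3 + 9*j^2 - 119*j + 98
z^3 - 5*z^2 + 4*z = z*(z - 4)*(z - 1)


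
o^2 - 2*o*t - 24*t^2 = (o - 6*t)*(o + 4*t)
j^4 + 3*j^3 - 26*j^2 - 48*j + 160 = (j - 4)*(j - 2)*(j + 4)*(j + 5)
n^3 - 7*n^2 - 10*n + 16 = (n - 8)*(n - 1)*(n + 2)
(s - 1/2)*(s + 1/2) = s^2 - 1/4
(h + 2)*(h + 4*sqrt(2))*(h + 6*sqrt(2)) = h^3 + 2*h^2 + 10*sqrt(2)*h^2 + 20*sqrt(2)*h + 48*h + 96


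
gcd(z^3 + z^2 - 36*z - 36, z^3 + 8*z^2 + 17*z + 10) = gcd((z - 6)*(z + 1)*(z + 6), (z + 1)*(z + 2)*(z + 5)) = z + 1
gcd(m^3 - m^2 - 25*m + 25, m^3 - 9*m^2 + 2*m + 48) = 1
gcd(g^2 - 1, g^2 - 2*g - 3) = g + 1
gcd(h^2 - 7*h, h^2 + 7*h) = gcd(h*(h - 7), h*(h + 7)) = h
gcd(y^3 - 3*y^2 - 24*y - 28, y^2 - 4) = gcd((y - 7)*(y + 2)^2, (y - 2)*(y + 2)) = y + 2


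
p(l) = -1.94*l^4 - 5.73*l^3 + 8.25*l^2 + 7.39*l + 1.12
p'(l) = -7.76*l^3 - 17.19*l^2 + 16.5*l + 7.39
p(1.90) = -19.64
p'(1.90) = -76.54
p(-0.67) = 1.20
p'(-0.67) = -9.05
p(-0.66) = 1.12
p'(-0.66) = -8.76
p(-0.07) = 0.65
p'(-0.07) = 6.15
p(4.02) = -714.74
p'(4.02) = -708.20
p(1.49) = 1.93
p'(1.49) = -31.86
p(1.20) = 7.94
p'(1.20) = -10.97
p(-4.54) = -150.38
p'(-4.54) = 304.32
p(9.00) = -16169.63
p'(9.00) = -6893.54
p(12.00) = -48851.48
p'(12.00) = -15679.25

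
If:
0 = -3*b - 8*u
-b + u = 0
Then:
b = 0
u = 0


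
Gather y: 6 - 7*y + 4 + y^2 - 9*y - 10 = y^2 - 16*y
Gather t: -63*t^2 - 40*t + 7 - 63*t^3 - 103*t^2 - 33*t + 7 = -63*t^3 - 166*t^2 - 73*t + 14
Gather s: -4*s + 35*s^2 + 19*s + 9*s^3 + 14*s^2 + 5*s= 9*s^3 + 49*s^2 + 20*s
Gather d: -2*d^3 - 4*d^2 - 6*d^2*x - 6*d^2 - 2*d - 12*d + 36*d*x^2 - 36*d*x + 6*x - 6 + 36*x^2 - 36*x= -2*d^3 + d^2*(-6*x - 10) + d*(36*x^2 - 36*x - 14) + 36*x^2 - 30*x - 6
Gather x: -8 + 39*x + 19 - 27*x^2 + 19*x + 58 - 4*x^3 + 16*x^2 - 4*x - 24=-4*x^3 - 11*x^2 + 54*x + 45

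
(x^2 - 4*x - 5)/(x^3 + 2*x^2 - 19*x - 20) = (x - 5)/(x^2 + x - 20)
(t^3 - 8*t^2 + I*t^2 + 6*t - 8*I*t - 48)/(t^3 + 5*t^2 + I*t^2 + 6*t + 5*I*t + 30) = (t - 8)/(t + 5)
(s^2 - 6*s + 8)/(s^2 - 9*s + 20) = (s - 2)/(s - 5)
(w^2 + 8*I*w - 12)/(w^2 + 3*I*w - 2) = (w + 6*I)/(w + I)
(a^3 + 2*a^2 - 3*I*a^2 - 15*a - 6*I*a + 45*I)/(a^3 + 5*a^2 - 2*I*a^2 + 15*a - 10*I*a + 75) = (a^2 - 3*a*(1 + I) + 9*I)/(a^2 - 2*I*a + 15)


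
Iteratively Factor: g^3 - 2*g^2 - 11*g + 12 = (g - 4)*(g^2 + 2*g - 3) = (g - 4)*(g + 3)*(g - 1)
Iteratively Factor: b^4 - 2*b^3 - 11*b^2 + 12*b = (b - 4)*(b^3 + 2*b^2 - 3*b) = (b - 4)*(b + 3)*(b^2 - b) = b*(b - 4)*(b + 3)*(b - 1)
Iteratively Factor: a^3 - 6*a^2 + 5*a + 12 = (a - 4)*(a^2 - 2*a - 3) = (a - 4)*(a - 3)*(a + 1)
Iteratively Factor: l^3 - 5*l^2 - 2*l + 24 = (l - 4)*(l^2 - l - 6) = (l - 4)*(l - 3)*(l + 2)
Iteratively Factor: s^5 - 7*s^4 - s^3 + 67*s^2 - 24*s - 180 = (s - 3)*(s^4 - 4*s^3 - 13*s^2 + 28*s + 60) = (s - 3)*(s + 2)*(s^3 - 6*s^2 - s + 30) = (s - 3)*(s + 2)^2*(s^2 - 8*s + 15) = (s - 5)*(s - 3)*(s + 2)^2*(s - 3)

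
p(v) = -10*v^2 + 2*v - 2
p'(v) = 2 - 20*v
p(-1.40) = -24.40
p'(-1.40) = 30.00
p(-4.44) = -208.02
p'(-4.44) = 90.80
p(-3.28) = -116.14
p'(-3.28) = 67.60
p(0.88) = -7.98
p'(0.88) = -15.60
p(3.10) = -91.90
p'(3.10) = -60.00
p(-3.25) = -114.12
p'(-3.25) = 67.00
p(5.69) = -314.38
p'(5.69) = -111.80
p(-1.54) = -28.80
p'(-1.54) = 32.80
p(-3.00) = -98.00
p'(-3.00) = 62.00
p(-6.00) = -374.00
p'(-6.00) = 122.00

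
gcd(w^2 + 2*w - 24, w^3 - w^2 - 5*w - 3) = 1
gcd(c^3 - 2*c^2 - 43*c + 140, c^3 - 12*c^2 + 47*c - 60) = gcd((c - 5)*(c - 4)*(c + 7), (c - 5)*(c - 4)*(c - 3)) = c^2 - 9*c + 20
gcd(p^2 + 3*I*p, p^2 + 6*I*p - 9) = p + 3*I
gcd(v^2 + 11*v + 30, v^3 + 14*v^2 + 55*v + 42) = v + 6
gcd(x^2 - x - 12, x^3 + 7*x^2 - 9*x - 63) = x + 3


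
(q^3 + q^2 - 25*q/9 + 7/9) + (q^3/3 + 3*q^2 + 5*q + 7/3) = 4*q^3/3 + 4*q^2 + 20*q/9 + 28/9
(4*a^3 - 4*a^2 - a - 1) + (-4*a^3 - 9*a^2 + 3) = -13*a^2 - a + 2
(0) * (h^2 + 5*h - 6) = 0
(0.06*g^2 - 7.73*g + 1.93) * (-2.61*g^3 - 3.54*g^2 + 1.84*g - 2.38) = -0.1566*g^5 + 19.9629*g^4 + 22.4373*g^3 - 21.1982*g^2 + 21.9486*g - 4.5934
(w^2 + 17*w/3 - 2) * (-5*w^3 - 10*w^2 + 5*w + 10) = -5*w^5 - 115*w^4/3 - 125*w^3/3 + 175*w^2/3 + 140*w/3 - 20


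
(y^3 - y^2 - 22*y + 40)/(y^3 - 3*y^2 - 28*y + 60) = (y - 4)/(y - 6)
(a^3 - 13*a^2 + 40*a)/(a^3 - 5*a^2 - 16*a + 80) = a*(a - 8)/(a^2 - 16)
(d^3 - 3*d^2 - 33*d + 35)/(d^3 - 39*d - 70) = (d - 1)/(d + 2)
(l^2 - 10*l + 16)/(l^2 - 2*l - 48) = (l - 2)/(l + 6)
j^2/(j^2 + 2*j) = j/(j + 2)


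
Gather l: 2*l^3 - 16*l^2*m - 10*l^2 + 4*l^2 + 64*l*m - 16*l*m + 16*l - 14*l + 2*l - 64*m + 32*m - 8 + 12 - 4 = 2*l^3 + l^2*(-16*m - 6) + l*(48*m + 4) - 32*m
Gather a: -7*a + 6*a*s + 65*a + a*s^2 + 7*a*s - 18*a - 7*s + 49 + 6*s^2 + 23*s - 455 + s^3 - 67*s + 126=a*(s^2 + 13*s + 40) + s^3 + 6*s^2 - 51*s - 280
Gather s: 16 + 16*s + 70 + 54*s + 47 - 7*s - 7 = 63*s + 126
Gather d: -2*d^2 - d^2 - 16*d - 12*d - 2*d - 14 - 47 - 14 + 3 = -3*d^2 - 30*d - 72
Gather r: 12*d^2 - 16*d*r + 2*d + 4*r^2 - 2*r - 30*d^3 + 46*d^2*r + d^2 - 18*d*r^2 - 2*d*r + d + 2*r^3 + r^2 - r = -30*d^3 + 13*d^2 + 3*d + 2*r^3 + r^2*(5 - 18*d) + r*(46*d^2 - 18*d - 3)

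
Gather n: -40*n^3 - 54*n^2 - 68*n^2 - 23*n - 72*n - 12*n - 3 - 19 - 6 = -40*n^3 - 122*n^2 - 107*n - 28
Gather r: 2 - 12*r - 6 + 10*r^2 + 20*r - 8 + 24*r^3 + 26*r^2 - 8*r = 24*r^3 + 36*r^2 - 12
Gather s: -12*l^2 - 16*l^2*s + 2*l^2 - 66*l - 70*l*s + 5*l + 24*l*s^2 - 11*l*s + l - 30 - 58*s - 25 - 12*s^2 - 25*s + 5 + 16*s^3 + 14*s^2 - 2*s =-10*l^2 - 60*l + 16*s^3 + s^2*(24*l + 2) + s*(-16*l^2 - 81*l - 85) - 50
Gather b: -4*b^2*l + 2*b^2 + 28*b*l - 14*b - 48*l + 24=b^2*(2 - 4*l) + b*(28*l - 14) - 48*l + 24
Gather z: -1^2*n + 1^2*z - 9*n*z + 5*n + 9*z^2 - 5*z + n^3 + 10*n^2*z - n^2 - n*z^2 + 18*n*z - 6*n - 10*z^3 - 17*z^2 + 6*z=n^3 - n^2 - 2*n - 10*z^3 + z^2*(-n - 8) + z*(10*n^2 + 9*n + 2)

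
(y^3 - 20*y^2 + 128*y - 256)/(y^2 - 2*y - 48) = (y^2 - 12*y + 32)/(y + 6)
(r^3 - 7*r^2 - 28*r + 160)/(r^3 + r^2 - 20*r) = (r - 8)/r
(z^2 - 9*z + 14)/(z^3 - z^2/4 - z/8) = 8*(-z^2 + 9*z - 14)/(z*(-8*z^2 + 2*z + 1))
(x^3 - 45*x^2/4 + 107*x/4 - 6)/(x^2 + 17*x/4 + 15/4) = (4*x^3 - 45*x^2 + 107*x - 24)/(4*x^2 + 17*x + 15)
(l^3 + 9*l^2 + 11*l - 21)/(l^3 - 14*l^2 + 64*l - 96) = (l^3 + 9*l^2 + 11*l - 21)/(l^3 - 14*l^2 + 64*l - 96)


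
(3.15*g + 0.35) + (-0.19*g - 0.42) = 2.96*g - 0.07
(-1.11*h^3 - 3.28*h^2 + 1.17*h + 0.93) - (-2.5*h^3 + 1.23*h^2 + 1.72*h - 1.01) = 1.39*h^3 - 4.51*h^2 - 0.55*h + 1.94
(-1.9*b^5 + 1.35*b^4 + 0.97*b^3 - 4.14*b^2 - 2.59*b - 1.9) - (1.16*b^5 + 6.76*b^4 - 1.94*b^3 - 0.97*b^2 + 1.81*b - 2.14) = -3.06*b^5 - 5.41*b^4 + 2.91*b^3 - 3.17*b^2 - 4.4*b + 0.24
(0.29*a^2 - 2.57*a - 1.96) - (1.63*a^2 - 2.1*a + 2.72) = -1.34*a^2 - 0.47*a - 4.68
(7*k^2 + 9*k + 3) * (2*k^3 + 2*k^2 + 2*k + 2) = 14*k^5 + 32*k^4 + 38*k^3 + 38*k^2 + 24*k + 6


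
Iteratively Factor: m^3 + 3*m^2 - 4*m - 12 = (m - 2)*(m^2 + 5*m + 6) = (m - 2)*(m + 2)*(m + 3)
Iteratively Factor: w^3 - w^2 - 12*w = (w + 3)*(w^2 - 4*w) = w*(w + 3)*(w - 4)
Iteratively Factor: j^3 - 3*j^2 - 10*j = (j - 5)*(j^2 + 2*j) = (j - 5)*(j + 2)*(j)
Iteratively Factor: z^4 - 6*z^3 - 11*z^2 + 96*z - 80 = (z - 1)*(z^3 - 5*z^2 - 16*z + 80) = (z - 5)*(z - 1)*(z^2 - 16) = (z - 5)*(z - 1)*(z + 4)*(z - 4)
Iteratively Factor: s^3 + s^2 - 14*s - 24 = (s + 2)*(s^2 - s - 12) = (s + 2)*(s + 3)*(s - 4)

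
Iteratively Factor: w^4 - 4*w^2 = (w - 2)*(w^3 + 2*w^2) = (w - 2)*(w + 2)*(w^2) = w*(w - 2)*(w + 2)*(w)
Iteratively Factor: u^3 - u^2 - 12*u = (u + 3)*(u^2 - 4*u) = (u - 4)*(u + 3)*(u)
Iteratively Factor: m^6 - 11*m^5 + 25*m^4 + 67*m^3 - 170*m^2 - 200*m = (m)*(m^5 - 11*m^4 + 25*m^3 + 67*m^2 - 170*m - 200) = m*(m + 2)*(m^4 - 13*m^3 + 51*m^2 - 35*m - 100) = m*(m - 5)*(m + 2)*(m^3 - 8*m^2 + 11*m + 20) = m*(m - 5)^2*(m + 2)*(m^2 - 3*m - 4) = m*(m - 5)^2*(m - 4)*(m + 2)*(m + 1)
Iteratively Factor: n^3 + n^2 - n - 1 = (n + 1)*(n^2 - 1) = (n - 1)*(n + 1)*(n + 1)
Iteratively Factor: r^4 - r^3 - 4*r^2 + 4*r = (r - 1)*(r^3 - 4*r) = (r - 1)*(r + 2)*(r^2 - 2*r) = (r - 2)*(r - 1)*(r + 2)*(r)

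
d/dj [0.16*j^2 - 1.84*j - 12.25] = 0.32*j - 1.84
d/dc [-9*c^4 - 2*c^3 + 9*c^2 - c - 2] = -36*c^3 - 6*c^2 + 18*c - 1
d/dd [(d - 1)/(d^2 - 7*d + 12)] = (d^2 - 7*d - (d - 1)*(2*d - 7) + 12)/(d^2 - 7*d + 12)^2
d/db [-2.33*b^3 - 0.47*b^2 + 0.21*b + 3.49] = -6.99*b^2 - 0.94*b + 0.21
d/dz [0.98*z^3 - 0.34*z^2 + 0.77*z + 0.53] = 2.94*z^2 - 0.68*z + 0.77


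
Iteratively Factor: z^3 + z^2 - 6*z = (z)*(z^2 + z - 6) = z*(z + 3)*(z - 2)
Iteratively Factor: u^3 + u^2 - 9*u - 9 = (u - 3)*(u^2 + 4*u + 3) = (u - 3)*(u + 3)*(u + 1)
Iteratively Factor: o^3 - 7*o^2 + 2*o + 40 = (o - 4)*(o^2 - 3*o - 10) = (o - 4)*(o + 2)*(o - 5)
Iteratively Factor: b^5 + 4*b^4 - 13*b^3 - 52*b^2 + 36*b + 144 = (b + 3)*(b^4 + b^3 - 16*b^2 - 4*b + 48) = (b - 3)*(b + 3)*(b^3 + 4*b^2 - 4*b - 16) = (b - 3)*(b - 2)*(b + 3)*(b^2 + 6*b + 8) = (b - 3)*(b - 2)*(b + 2)*(b + 3)*(b + 4)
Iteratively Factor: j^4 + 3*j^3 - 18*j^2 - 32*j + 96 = (j + 4)*(j^3 - j^2 - 14*j + 24) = (j - 2)*(j + 4)*(j^2 + j - 12) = (j - 2)*(j + 4)^2*(j - 3)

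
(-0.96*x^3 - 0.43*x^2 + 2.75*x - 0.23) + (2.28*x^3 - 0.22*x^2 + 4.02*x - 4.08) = 1.32*x^3 - 0.65*x^2 + 6.77*x - 4.31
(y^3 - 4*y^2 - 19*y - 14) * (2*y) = 2*y^4 - 8*y^3 - 38*y^2 - 28*y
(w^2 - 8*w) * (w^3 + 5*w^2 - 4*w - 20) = w^5 - 3*w^4 - 44*w^3 + 12*w^2 + 160*w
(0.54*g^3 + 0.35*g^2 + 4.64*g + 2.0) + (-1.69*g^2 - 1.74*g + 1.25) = 0.54*g^3 - 1.34*g^2 + 2.9*g + 3.25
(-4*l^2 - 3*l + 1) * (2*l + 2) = -8*l^3 - 14*l^2 - 4*l + 2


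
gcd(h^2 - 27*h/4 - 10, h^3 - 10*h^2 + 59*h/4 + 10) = h - 8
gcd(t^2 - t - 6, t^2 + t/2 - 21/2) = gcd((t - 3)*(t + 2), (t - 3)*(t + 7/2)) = t - 3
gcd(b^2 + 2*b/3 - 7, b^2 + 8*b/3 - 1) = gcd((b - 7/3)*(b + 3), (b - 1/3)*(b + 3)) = b + 3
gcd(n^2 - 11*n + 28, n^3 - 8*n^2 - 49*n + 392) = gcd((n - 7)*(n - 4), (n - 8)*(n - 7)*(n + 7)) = n - 7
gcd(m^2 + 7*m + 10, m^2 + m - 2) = m + 2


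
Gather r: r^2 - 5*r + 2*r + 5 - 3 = r^2 - 3*r + 2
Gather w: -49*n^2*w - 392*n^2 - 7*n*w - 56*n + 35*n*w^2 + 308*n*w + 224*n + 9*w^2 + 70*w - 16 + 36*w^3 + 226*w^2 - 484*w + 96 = -392*n^2 + 168*n + 36*w^3 + w^2*(35*n + 235) + w*(-49*n^2 + 301*n - 414) + 80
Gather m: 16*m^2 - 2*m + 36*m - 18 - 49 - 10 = 16*m^2 + 34*m - 77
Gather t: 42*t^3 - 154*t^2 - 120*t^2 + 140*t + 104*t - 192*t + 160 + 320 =42*t^3 - 274*t^2 + 52*t + 480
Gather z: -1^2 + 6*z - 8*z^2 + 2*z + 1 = -8*z^2 + 8*z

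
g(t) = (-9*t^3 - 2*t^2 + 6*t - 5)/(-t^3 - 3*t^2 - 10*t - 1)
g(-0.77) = -1.25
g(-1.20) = 0.06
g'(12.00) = 0.16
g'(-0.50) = -4.65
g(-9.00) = 11.03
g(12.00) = 6.91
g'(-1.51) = -3.79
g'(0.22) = -5.08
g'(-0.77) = -2.95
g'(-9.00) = 0.09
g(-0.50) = -2.19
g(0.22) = 1.15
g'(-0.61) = -3.48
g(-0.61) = -1.75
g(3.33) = 3.25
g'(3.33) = 0.97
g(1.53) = 1.22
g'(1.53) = 1.17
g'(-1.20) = -3.29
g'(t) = (-27*t^2 - 4*t + 6)/(-t^3 - 3*t^2 - 10*t - 1) + (3*t^2 + 6*t + 10)*(-9*t^3 - 2*t^2 + 6*t - 5)/(-t^3 - 3*t^2 - 10*t - 1)^2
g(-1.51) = 1.16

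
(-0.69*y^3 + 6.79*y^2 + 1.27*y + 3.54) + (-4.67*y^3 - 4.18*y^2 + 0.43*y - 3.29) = -5.36*y^3 + 2.61*y^2 + 1.7*y + 0.25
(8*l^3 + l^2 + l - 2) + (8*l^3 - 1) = 16*l^3 + l^2 + l - 3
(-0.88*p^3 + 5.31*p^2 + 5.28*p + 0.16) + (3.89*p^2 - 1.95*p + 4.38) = -0.88*p^3 + 9.2*p^2 + 3.33*p + 4.54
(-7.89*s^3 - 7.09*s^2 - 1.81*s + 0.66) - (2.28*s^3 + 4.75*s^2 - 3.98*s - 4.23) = -10.17*s^3 - 11.84*s^2 + 2.17*s + 4.89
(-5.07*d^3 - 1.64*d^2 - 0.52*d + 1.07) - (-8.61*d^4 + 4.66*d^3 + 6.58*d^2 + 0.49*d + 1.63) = 8.61*d^4 - 9.73*d^3 - 8.22*d^2 - 1.01*d - 0.56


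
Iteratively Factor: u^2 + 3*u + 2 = (u + 1)*(u + 2)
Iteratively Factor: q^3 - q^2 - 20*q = (q - 5)*(q^2 + 4*q) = (q - 5)*(q + 4)*(q)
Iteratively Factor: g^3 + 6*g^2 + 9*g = (g + 3)*(g^2 + 3*g) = g*(g + 3)*(g + 3)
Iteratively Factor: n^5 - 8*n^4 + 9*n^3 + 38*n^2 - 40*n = (n)*(n^4 - 8*n^3 + 9*n^2 + 38*n - 40) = n*(n - 4)*(n^3 - 4*n^2 - 7*n + 10) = n*(n - 4)*(n - 1)*(n^2 - 3*n - 10) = n*(n - 4)*(n - 1)*(n + 2)*(n - 5)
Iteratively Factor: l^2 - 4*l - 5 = (l + 1)*(l - 5)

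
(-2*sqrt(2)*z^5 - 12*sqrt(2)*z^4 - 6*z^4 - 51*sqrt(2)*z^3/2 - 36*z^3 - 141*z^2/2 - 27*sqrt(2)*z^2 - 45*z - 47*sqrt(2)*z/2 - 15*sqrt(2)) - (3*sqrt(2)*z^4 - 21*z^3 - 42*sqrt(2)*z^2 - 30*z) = -2*sqrt(2)*z^5 - 15*sqrt(2)*z^4 - 6*z^4 - 51*sqrt(2)*z^3/2 - 15*z^3 - 141*z^2/2 + 15*sqrt(2)*z^2 - 47*sqrt(2)*z/2 - 15*z - 15*sqrt(2)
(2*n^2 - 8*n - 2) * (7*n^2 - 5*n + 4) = 14*n^4 - 66*n^3 + 34*n^2 - 22*n - 8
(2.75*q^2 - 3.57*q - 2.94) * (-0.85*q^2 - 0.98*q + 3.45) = -2.3375*q^4 + 0.3395*q^3 + 15.4851*q^2 - 9.4353*q - 10.143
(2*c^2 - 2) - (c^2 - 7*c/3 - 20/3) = c^2 + 7*c/3 + 14/3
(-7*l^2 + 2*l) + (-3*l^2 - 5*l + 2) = -10*l^2 - 3*l + 2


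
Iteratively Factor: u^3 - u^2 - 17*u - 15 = (u + 1)*(u^2 - 2*u - 15) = (u + 1)*(u + 3)*(u - 5)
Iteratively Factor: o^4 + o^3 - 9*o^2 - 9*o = (o + 1)*(o^3 - 9*o) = o*(o + 1)*(o^2 - 9) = o*(o - 3)*(o + 1)*(o + 3)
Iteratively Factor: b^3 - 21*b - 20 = (b + 4)*(b^2 - 4*b - 5) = (b + 1)*(b + 4)*(b - 5)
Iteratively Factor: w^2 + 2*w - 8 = (w + 4)*(w - 2)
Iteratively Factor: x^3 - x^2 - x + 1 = (x + 1)*(x^2 - 2*x + 1) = (x - 1)*(x + 1)*(x - 1)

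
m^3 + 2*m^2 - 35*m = m*(m - 5)*(m + 7)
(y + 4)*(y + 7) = y^2 + 11*y + 28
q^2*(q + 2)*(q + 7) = q^4 + 9*q^3 + 14*q^2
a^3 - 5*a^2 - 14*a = a*(a - 7)*(a + 2)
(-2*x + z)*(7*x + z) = -14*x^2 + 5*x*z + z^2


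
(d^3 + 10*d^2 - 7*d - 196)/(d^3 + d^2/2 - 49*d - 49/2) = 2*(d^2 + 3*d - 28)/(2*d^2 - 13*d - 7)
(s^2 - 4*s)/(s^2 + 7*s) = (s - 4)/(s + 7)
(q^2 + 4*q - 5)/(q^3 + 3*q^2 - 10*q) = (q - 1)/(q*(q - 2))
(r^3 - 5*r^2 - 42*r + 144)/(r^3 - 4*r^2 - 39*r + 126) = (r - 8)/(r - 7)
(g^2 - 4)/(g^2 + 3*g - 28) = (g^2 - 4)/(g^2 + 3*g - 28)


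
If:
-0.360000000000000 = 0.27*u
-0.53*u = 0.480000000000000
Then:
No Solution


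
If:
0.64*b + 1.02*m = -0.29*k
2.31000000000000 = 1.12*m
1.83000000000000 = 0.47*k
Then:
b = -5.05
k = 3.89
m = 2.06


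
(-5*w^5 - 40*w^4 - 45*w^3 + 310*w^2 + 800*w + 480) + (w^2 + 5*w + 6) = -5*w^5 - 40*w^4 - 45*w^3 + 311*w^2 + 805*w + 486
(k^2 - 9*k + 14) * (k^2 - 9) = k^4 - 9*k^3 + 5*k^2 + 81*k - 126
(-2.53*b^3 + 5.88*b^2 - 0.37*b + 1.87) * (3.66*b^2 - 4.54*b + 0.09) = -9.2598*b^5 + 33.007*b^4 - 28.2771*b^3 + 9.0532*b^2 - 8.5231*b + 0.1683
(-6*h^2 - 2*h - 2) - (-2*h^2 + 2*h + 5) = -4*h^2 - 4*h - 7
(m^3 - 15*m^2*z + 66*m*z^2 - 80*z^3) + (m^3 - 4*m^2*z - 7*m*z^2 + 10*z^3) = 2*m^3 - 19*m^2*z + 59*m*z^2 - 70*z^3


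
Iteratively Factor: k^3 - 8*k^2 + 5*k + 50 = (k - 5)*(k^2 - 3*k - 10) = (k - 5)^2*(k + 2)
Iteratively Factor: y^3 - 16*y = (y + 4)*(y^2 - 4*y) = y*(y + 4)*(y - 4)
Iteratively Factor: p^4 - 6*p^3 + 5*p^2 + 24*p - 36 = (p - 2)*(p^3 - 4*p^2 - 3*p + 18) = (p - 3)*(p - 2)*(p^2 - p - 6) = (p - 3)^2*(p - 2)*(p + 2)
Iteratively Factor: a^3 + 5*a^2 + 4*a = (a + 4)*(a^2 + a) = (a + 1)*(a + 4)*(a)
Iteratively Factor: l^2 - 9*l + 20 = (l - 5)*(l - 4)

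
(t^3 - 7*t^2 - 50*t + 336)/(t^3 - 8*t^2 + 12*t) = (t^2 - t - 56)/(t*(t - 2))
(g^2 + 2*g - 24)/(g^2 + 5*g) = (g^2 + 2*g - 24)/(g*(g + 5))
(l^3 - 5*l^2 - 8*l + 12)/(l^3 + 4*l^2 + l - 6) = (l - 6)/(l + 3)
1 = 1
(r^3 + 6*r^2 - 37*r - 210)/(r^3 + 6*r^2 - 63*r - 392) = (r^2 - r - 30)/(r^2 - r - 56)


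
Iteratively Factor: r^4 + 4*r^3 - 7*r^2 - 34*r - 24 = (r - 3)*(r^3 + 7*r^2 + 14*r + 8) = (r - 3)*(r + 1)*(r^2 + 6*r + 8) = (r - 3)*(r + 1)*(r + 4)*(r + 2)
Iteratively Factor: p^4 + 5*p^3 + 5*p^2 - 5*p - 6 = (p + 3)*(p^3 + 2*p^2 - p - 2) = (p + 1)*(p + 3)*(p^2 + p - 2) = (p - 1)*(p + 1)*(p + 3)*(p + 2)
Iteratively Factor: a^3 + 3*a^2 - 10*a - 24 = (a + 2)*(a^2 + a - 12) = (a + 2)*(a + 4)*(a - 3)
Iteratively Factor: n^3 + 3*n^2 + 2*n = (n + 2)*(n^2 + n) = n*(n + 2)*(n + 1)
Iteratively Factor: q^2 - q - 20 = (q + 4)*(q - 5)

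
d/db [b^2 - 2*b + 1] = 2*b - 2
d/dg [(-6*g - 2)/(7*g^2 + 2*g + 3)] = 14*(3*g^2 + 2*g - 1)/(49*g^4 + 28*g^3 + 46*g^2 + 12*g + 9)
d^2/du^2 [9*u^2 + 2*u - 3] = 18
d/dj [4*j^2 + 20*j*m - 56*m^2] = 8*j + 20*m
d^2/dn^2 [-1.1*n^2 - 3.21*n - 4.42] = -2.20000000000000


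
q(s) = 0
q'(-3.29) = 0.00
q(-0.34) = 0.00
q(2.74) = 0.00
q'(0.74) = 0.00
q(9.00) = 0.00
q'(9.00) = 0.00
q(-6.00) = 0.00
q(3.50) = 0.00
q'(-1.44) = 0.00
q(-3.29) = 0.00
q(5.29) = 0.00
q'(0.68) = 0.00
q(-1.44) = 0.00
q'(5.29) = 0.00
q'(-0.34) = 0.00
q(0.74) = 0.00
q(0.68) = 0.00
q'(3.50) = 0.00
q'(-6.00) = 0.00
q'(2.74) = 0.00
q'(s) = 0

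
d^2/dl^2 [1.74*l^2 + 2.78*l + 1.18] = 3.48000000000000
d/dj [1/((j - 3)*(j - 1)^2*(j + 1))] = (-(j - 3)*(j - 1) - 2*(j - 3)*(j + 1) - (j - 1)*(j + 1))/((j - 3)^2*(j - 1)^3*(j + 1)^2)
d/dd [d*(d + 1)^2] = (d + 1)*(3*d + 1)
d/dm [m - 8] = 1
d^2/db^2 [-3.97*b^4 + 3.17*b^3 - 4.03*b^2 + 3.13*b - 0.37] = -47.64*b^2 + 19.02*b - 8.06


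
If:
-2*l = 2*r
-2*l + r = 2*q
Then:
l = -r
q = 3*r/2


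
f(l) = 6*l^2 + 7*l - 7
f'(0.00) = 7.00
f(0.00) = -7.00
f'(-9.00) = -101.00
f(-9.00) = 416.00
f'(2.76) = 40.12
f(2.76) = 58.03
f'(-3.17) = -31.04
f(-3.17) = 31.10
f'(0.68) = 15.16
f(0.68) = 0.53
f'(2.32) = 34.84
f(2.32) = 41.53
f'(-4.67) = -49.04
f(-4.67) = 91.16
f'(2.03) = 31.36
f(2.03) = 31.94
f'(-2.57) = -23.84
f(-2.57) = 14.64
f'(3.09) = 44.08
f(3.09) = 71.92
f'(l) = 12*l + 7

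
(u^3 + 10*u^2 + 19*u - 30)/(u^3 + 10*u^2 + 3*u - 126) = (u^2 + 4*u - 5)/(u^2 + 4*u - 21)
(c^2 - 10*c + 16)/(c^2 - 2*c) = (c - 8)/c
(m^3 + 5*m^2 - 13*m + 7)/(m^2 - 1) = (m^2 + 6*m - 7)/(m + 1)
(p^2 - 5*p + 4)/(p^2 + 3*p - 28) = (p - 1)/(p + 7)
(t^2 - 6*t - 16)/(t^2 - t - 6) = (t - 8)/(t - 3)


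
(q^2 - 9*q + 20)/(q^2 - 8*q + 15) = (q - 4)/(q - 3)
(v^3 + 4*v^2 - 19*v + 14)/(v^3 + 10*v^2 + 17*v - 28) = (v - 2)/(v + 4)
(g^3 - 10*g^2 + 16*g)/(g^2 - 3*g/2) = 2*(g^2 - 10*g + 16)/(2*g - 3)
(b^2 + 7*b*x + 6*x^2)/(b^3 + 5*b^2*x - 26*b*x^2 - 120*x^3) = (-b - x)/(-b^2 + b*x + 20*x^2)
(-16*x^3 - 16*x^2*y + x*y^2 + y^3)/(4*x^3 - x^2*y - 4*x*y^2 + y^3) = (-4*x - y)/(x - y)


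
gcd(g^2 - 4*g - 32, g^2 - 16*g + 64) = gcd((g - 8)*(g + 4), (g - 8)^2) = g - 8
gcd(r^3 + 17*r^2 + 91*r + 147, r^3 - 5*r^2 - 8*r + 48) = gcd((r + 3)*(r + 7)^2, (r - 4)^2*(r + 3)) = r + 3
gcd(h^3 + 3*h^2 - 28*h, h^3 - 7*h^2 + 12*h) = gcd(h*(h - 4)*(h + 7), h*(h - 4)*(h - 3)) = h^2 - 4*h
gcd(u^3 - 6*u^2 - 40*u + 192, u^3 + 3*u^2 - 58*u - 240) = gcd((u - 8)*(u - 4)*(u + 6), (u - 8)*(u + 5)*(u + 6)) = u^2 - 2*u - 48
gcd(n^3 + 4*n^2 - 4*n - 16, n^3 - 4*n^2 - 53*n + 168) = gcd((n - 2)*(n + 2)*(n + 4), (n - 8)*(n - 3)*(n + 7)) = 1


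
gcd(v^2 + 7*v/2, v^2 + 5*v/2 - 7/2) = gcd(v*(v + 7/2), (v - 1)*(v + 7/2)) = v + 7/2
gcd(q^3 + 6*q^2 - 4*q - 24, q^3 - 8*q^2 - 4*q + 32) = q^2 - 4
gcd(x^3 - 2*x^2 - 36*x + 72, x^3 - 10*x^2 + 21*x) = 1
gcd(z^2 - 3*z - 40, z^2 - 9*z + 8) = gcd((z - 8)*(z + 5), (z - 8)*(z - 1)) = z - 8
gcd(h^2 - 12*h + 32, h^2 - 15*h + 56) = h - 8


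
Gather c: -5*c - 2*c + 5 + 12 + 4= 21 - 7*c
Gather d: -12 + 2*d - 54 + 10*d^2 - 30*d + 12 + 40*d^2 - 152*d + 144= 50*d^2 - 180*d + 90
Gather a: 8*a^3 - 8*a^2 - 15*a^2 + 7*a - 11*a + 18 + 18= 8*a^3 - 23*a^2 - 4*a + 36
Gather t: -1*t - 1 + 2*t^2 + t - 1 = 2*t^2 - 2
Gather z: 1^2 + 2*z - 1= 2*z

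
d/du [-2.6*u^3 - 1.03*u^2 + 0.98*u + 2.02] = -7.8*u^2 - 2.06*u + 0.98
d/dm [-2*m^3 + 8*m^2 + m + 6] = -6*m^2 + 16*m + 1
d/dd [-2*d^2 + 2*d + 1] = 2 - 4*d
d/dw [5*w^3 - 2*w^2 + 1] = w*(15*w - 4)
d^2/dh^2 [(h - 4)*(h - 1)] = 2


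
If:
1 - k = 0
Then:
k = 1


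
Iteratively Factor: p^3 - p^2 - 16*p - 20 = (p + 2)*(p^2 - 3*p - 10) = (p - 5)*(p + 2)*(p + 2)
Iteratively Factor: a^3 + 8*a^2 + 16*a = (a)*(a^2 + 8*a + 16) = a*(a + 4)*(a + 4)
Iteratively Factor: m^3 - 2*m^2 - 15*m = (m)*(m^2 - 2*m - 15) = m*(m - 5)*(m + 3)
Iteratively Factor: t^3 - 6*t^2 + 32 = (t - 4)*(t^2 - 2*t - 8) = (t - 4)^2*(t + 2)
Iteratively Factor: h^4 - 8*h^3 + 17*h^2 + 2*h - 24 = (h - 4)*(h^3 - 4*h^2 + h + 6) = (h - 4)*(h - 2)*(h^2 - 2*h - 3) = (h - 4)*(h - 2)*(h + 1)*(h - 3)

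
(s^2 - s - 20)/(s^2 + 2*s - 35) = (s + 4)/(s + 7)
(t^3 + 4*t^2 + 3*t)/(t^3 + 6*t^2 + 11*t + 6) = t/(t + 2)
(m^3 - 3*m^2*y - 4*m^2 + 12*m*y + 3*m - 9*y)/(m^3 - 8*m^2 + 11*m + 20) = (m^3 - 3*m^2*y - 4*m^2 + 12*m*y + 3*m - 9*y)/(m^3 - 8*m^2 + 11*m + 20)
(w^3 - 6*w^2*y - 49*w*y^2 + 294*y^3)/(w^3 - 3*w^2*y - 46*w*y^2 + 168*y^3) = (-w + 7*y)/(-w + 4*y)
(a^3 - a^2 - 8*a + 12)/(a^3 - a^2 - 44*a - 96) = (a^2 - 4*a + 4)/(a^2 - 4*a - 32)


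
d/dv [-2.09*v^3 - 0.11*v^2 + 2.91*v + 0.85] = -6.27*v^2 - 0.22*v + 2.91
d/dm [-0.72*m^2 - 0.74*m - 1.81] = -1.44*m - 0.74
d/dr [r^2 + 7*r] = 2*r + 7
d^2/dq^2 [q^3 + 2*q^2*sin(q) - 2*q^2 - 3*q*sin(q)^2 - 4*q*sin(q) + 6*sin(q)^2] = -2*q^2*sin(q) + 4*q*sin(q) + 8*q*cos(q) - 6*q*cos(2*q) + 6*q + 4*sin(q) - 6*sin(2*q) - 8*cos(q) + 12*cos(2*q) - 4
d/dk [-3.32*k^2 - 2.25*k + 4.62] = -6.64*k - 2.25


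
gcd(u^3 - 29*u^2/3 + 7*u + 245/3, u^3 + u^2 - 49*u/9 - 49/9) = u + 7/3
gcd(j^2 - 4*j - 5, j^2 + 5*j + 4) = j + 1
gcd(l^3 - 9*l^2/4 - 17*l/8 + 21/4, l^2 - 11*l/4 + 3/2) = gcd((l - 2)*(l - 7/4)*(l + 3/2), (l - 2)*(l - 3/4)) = l - 2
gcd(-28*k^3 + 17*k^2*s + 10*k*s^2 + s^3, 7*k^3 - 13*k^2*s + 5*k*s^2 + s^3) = -7*k^2 + 6*k*s + s^2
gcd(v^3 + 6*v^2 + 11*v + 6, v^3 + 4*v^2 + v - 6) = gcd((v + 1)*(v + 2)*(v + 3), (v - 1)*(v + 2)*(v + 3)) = v^2 + 5*v + 6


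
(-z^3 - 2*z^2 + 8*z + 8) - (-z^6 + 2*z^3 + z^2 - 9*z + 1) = z^6 - 3*z^3 - 3*z^2 + 17*z + 7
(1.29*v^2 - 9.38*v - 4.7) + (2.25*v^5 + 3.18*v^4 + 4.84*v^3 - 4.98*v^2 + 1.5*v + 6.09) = 2.25*v^5 + 3.18*v^4 + 4.84*v^3 - 3.69*v^2 - 7.88*v + 1.39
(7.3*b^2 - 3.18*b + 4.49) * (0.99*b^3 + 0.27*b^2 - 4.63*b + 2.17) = 7.227*b^5 - 1.1772*b^4 - 30.2125*b^3 + 31.7767*b^2 - 27.6893*b + 9.7433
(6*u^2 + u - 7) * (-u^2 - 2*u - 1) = -6*u^4 - 13*u^3 - u^2 + 13*u + 7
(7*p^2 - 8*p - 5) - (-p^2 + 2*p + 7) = 8*p^2 - 10*p - 12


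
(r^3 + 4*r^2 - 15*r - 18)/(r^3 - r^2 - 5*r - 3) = (r + 6)/(r + 1)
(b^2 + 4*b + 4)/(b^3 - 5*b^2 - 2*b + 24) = (b + 2)/(b^2 - 7*b + 12)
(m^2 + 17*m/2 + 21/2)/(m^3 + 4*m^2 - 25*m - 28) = (m + 3/2)/(m^2 - 3*m - 4)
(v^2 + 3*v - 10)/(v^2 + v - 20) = (v - 2)/(v - 4)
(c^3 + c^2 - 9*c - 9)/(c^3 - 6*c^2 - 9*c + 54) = (c + 1)/(c - 6)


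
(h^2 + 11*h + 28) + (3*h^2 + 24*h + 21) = 4*h^2 + 35*h + 49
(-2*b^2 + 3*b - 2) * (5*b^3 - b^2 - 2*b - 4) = -10*b^5 + 17*b^4 - 9*b^3 + 4*b^2 - 8*b + 8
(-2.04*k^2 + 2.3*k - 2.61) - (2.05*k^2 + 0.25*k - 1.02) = -4.09*k^2 + 2.05*k - 1.59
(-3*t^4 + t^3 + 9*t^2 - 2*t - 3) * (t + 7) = -3*t^5 - 20*t^4 + 16*t^3 + 61*t^2 - 17*t - 21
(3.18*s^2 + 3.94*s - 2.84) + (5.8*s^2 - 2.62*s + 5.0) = 8.98*s^2 + 1.32*s + 2.16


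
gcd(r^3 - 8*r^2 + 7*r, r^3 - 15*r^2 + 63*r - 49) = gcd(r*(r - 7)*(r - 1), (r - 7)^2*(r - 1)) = r^2 - 8*r + 7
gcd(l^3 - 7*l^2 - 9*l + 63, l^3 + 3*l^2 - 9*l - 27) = l^2 - 9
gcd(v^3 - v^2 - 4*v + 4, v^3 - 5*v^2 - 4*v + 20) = v^2 - 4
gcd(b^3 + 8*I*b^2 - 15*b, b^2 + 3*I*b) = b^2 + 3*I*b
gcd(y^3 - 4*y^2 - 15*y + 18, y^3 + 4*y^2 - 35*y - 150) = y - 6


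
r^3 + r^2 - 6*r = r*(r - 2)*(r + 3)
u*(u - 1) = u^2 - u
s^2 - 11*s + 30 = (s - 6)*(s - 5)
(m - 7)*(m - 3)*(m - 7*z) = m^3 - 7*m^2*z - 10*m^2 + 70*m*z + 21*m - 147*z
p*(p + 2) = p^2 + 2*p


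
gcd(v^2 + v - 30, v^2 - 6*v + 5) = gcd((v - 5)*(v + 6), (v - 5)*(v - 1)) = v - 5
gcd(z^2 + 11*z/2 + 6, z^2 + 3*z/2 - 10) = z + 4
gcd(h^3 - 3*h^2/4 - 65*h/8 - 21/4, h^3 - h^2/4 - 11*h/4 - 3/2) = h + 3/4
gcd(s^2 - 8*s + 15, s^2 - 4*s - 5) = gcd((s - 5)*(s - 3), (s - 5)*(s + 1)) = s - 5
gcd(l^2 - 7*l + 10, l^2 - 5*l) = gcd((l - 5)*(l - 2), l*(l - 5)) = l - 5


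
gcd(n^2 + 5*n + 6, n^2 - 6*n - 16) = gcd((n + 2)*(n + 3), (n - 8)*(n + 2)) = n + 2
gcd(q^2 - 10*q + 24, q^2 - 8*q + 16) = q - 4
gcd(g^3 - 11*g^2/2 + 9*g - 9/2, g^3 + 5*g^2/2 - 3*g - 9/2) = g - 3/2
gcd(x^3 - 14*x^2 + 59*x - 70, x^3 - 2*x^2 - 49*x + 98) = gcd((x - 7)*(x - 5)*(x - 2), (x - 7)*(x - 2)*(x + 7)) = x^2 - 9*x + 14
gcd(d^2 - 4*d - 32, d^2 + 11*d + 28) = d + 4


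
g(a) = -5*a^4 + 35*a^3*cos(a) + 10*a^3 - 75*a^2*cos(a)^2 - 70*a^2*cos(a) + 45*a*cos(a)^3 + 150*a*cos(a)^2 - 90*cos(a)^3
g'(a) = -35*a^3*sin(a) - 20*a^3 + 150*a^2*sin(a)*cos(a) + 70*a^2*sin(a) + 105*a^2*cos(a) + 30*a^2 - 135*a*sin(a)*cos(a)^2 - 300*a*sin(a)*cos(a) - 150*a*cos(a)^2 - 140*a*cos(a) + 270*sin(a)*cos(a)^2 + 45*cos(a)^3 + 150*cos(a)^2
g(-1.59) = -66.21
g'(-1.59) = -154.33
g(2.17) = -34.66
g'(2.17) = -289.45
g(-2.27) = -3.99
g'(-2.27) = -29.02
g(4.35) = -1619.99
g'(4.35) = 368.66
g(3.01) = -723.59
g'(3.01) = -1258.02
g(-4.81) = -4350.28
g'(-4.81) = 9203.96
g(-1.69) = -51.52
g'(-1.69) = -138.74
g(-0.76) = -176.45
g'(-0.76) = -27.39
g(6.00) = -980.87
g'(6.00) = -487.18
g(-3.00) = -0.05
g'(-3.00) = 1.77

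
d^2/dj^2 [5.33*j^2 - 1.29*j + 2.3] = 10.6600000000000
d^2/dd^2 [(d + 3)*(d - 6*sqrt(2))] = 2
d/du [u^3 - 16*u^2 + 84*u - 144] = 3*u^2 - 32*u + 84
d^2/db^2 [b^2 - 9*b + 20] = 2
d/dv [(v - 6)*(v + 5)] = 2*v - 1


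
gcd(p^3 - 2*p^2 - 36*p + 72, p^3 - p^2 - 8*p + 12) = p - 2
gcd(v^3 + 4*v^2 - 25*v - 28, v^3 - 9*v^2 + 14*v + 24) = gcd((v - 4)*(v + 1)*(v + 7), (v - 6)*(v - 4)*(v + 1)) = v^2 - 3*v - 4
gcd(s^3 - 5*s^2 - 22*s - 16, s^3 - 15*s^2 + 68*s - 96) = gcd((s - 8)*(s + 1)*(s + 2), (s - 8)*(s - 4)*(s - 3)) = s - 8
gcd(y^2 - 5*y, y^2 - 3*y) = y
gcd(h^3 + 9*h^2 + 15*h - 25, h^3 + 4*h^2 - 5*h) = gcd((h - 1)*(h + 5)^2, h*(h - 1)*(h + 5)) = h^2 + 4*h - 5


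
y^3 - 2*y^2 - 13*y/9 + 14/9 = (y - 7/3)*(y - 2/3)*(y + 1)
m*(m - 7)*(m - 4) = m^3 - 11*m^2 + 28*m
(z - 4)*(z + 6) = z^2 + 2*z - 24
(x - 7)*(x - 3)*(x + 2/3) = x^3 - 28*x^2/3 + 43*x/3 + 14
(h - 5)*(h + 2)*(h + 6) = h^3 + 3*h^2 - 28*h - 60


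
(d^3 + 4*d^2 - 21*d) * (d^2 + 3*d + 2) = d^5 + 7*d^4 - 7*d^3 - 55*d^2 - 42*d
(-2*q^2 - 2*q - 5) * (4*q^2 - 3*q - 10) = -8*q^4 - 2*q^3 + 6*q^2 + 35*q + 50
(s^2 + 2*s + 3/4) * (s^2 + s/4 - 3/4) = s^4 + 9*s^3/4 + s^2/2 - 21*s/16 - 9/16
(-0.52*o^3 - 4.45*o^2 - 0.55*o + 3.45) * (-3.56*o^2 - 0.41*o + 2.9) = 1.8512*o^5 + 16.0552*o^4 + 2.2745*o^3 - 24.9615*o^2 - 3.0095*o + 10.005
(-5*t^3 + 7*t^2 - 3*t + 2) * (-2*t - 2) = 10*t^4 - 4*t^3 - 8*t^2 + 2*t - 4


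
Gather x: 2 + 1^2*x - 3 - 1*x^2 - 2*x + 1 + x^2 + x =0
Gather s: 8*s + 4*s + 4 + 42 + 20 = 12*s + 66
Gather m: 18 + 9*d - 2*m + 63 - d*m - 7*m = 9*d + m*(-d - 9) + 81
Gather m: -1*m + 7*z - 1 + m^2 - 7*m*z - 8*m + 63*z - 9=m^2 + m*(-7*z - 9) + 70*z - 10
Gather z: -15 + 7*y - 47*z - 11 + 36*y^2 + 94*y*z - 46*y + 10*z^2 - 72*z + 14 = 36*y^2 - 39*y + 10*z^2 + z*(94*y - 119) - 12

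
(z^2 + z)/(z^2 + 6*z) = (z + 1)/(z + 6)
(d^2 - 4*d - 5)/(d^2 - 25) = (d + 1)/(d + 5)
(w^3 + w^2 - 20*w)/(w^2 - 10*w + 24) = w*(w + 5)/(w - 6)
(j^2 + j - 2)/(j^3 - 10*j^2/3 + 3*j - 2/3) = 3*(j + 2)/(3*j^2 - 7*j + 2)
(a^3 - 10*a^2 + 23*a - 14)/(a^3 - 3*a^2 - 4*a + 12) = (a^2 - 8*a + 7)/(a^2 - a - 6)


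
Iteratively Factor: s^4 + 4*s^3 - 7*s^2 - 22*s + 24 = (s - 2)*(s^3 + 6*s^2 + 5*s - 12) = (s - 2)*(s + 4)*(s^2 + 2*s - 3) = (s - 2)*(s + 3)*(s + 4)*(s - 1)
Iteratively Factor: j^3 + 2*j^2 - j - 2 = (j - 1)*(j^2 + 3*j + 2) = (j - 1)*(j + 2)*(j + 1)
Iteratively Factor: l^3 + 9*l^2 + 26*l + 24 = (l + 3)*(l^2 + 6*l + 8) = (l + 2)*(l + 3)*(l + 4)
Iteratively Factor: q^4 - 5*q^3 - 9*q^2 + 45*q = (q)*(q^3 - 5*q^2 - 9*q + 45) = q*(q + 3)*(q^2 - 8*q + 15) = q*(q - 3)*(q + 3)*(q - 5)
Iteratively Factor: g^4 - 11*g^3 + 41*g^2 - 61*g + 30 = (g - 2)*(g^3 - 9*g^2 + 23*g - 15) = (g - 5)*(g - 2)*(g^2 - 4*g + 3) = (g - 5)*(g - 2)*(g - 1)*(g - 3)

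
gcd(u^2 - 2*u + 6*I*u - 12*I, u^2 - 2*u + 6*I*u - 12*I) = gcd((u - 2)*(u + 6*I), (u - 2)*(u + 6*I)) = u^2 + u*(-2 + 6*I) - 12*I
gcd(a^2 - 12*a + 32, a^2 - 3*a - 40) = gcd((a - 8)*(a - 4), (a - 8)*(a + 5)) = a - 8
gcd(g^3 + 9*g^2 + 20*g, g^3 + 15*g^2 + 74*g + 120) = g^2 + 9*g + 20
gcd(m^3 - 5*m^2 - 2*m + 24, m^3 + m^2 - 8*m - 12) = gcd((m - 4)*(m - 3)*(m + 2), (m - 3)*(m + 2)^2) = m^2 - m - 6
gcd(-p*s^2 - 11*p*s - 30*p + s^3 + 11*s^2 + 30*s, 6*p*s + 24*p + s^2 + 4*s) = 1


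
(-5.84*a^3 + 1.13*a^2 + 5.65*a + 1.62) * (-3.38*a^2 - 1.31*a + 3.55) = 19.7392*a^5 + 3.831*a^4 - 41.3093*a^3 - 8.8656*a^2 + 17.9353*a + 5.751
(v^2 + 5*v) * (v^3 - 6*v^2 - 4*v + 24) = v^5 - v^4 - 34*v^3 + 4*v^2 + 120*v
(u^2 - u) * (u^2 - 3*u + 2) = u^4 - 4*u^3 + 5*u^2 - 2*u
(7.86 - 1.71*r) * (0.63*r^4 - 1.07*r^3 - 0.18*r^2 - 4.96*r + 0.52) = -1.0773*r^5 + 6.7815*r^4 - 8.1024*r^3 + 7.0668*r^2 - 39.8748*r + 4.0872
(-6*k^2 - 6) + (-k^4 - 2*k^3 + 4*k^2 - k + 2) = -k^4 - 2*k^3 - 2*k^2 - k - 4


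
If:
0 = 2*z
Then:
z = 0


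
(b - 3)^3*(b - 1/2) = b^4 - 19*b^3/2 + 63*b^2/2 - 81*b/2 + 27/2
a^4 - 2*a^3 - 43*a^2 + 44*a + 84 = (a - 7)*(a - 2)*(a + 1)*(a + 6)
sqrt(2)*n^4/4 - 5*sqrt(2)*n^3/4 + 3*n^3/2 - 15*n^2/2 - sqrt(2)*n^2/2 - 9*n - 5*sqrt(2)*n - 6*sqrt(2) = (n/2 + sqrt(2))*(n - 6)*(n + 1)*(sqrt(2)*n/2 + 1)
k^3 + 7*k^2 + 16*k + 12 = (k + 2)^2*(k + 3)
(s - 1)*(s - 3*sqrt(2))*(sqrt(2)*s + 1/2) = sqrt(2)*s^3 - 11*s^2/2 - sqrt(2)*s^2 - 3*sqrt(2)*s/2 + 11*s/2 + 3*sqrt(2)/2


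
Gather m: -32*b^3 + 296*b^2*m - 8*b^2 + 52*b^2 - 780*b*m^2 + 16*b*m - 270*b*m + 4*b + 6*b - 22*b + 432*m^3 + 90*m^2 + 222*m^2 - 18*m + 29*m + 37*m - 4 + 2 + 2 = -32*b^3 + 44*b^2 - 12*b + 432*m^3 + m^2*(312 - 780*b) + m*(296*b^2 - 254*b + 48)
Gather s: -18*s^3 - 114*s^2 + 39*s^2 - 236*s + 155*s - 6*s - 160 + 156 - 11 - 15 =-18*s^3 - 75*s^2 - 87*s - 30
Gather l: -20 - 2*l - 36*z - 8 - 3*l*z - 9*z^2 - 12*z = l*(-3*z - 2) - 9*z^2 - 48*z - 28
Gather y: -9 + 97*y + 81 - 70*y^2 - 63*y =-70*y^2 + 34*y + 72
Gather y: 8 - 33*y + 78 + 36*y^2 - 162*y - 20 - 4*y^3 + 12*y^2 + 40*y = -4*y^3 + 48*y^2 - 155*y + 66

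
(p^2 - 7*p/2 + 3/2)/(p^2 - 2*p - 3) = (p - 1/2)/(p + 1)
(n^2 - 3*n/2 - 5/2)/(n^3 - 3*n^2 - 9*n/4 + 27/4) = 2*(2*n^2 - 3*n - 5)/(4*n^3 - 12*n^2 - 9*n + 27)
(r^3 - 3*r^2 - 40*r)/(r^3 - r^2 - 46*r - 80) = r/(r + 2)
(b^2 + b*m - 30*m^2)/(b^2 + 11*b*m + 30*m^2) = (b - 5*m)/(b + 5*m)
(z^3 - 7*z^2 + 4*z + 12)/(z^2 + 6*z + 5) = (z^2 - 8*z + 12)/(z + 5)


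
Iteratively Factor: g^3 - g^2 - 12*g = (g - 4)*(g^2 + 3*g) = g*(g - 4)*(g + 3)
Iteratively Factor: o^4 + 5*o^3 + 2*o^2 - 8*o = (o - 1)*(o^3 + 6*o^2 + 8*o) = (o - 1)*(o + 4)*(o^2 + 2*o) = (o - 1)*(o + 2)*(o + 4)*(o)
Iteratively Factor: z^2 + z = (z + 1)*(z)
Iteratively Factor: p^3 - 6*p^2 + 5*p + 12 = (p - 3)*(p^2 - 3*p - 4) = (p - 4)*(p - 3)*(p + 1)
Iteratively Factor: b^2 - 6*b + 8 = (b - 2)*(b - 4)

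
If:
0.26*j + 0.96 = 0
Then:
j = -3.69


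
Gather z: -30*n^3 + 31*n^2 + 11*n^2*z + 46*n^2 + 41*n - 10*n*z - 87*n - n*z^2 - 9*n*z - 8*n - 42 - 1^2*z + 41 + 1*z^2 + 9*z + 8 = -30*n^3 + 77*n^2 - 54*n + z^2*(1 - n) + z*(11*n^2 - 19*n + 8) + 7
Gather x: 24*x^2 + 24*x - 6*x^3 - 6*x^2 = -6*x^3 + 18*x^2 + 24*x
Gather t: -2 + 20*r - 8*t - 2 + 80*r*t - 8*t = 20*r + t*(80*r - 16) - 4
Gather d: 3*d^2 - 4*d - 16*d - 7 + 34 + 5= 3*d^2 - 20*d + 32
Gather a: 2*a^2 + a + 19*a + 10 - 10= 2*a^2 + 20*a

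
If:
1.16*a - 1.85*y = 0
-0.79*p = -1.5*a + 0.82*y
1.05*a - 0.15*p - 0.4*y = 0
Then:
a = 0.00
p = 0.00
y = 0.00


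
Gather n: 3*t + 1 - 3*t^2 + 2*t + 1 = -3*t^2 + 5*t + 2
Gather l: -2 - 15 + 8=-9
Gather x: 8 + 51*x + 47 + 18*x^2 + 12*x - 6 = 18*x^2 + 63*x + 49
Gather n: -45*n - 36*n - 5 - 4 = -81*n - 9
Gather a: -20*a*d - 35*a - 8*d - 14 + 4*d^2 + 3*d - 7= a*(-20*d - 35) + 4*d^2 - 5*d - 21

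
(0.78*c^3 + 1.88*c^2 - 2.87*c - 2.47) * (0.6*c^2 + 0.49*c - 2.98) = 0.468*c^5 + 1.5102*c^4 - 3.1252*c^3 - 8.4907*c^2 + 7.3423*c + 7.3606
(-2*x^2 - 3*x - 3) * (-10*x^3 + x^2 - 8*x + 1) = 20*x^5 + 28*x^4 + 43*x^3 + 19*x^2 + 21*x - 3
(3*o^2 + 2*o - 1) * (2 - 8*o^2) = -24*o^4 - 16*o^3 + 14*o^2 + 4*o - 2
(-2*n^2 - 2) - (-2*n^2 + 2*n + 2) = -2*n - 4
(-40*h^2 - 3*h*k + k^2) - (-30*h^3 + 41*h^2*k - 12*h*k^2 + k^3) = 30*h^3 - 41*h^2*k - 40*h^2 + 12*h*k^2 - 3*h*k - k^3 + k^2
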